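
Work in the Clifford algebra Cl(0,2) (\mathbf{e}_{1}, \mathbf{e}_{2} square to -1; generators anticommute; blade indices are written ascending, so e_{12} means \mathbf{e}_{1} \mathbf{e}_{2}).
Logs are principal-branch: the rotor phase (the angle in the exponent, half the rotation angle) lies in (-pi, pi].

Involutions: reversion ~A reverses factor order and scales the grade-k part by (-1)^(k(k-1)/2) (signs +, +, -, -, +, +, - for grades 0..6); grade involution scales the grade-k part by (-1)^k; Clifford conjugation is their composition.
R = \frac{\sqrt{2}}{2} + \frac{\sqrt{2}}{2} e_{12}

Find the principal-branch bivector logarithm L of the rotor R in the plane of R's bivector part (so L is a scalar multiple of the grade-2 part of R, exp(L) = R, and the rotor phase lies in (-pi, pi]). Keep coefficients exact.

The scalar part of R is \frac{\sqrt{2}}{2}, which fixes the principal-branch rotor phase; the unit plane is then the bivector part divided by the sine of that phase, and L is that plane scaled by the phase.
Concretely: cos(phase) = \frac{\sqrt{2}}{2} gives phase = ±\frac{\pi}{4}, and since phase/sin(phase) is even the sign is immaterial: L = (phase/sin(phase)) * <R>_2 = (\frac{\sqrt{2} \pi}{4}) * <R>_2.
Answer: \frac{\pi}{4} e_{12}


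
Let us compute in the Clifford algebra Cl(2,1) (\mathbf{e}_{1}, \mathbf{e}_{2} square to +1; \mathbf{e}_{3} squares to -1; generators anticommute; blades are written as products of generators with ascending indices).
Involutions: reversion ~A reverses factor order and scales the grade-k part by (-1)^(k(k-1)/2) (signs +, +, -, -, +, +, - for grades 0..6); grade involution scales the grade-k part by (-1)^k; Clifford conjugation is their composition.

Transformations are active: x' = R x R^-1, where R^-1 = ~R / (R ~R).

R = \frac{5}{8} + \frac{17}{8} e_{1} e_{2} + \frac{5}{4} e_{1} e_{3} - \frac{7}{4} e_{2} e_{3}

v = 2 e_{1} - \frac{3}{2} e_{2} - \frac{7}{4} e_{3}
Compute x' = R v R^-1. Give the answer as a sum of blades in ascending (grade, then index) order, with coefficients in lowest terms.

~R = \frac{5}{8} - \frac{17}{8} e_{1} e_{2} - \frac{5}{4} e_{1} e_{3} + \frac{7}{4} e_{2} e_{3}, and R ~R = \frac{9}{32}, so R^-1 = ~R / (\frac{9}{32}).
R v = \frac{1}{4} e_{1} - \frac{33}{4} e_{2} - \frac{199}{32} e_{3} - \frac{171}{32} e_{1} e_{2} e_{3}
Answer: -\frac{1213}{18} e_{1} - \frac{248}{3} e_{2} - \frac{3839}{36} e_{3}


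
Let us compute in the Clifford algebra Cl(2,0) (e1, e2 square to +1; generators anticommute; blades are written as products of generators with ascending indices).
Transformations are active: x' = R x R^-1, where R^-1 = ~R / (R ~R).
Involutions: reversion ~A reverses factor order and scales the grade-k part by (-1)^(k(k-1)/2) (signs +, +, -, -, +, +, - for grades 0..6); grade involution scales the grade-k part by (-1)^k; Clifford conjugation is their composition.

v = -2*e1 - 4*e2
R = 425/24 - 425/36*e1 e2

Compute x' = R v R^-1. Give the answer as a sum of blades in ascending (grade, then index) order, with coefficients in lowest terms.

~R = 425/24 + 425/36*e1 e2, and R ~R = 2348125/5184, so R^-1 = ~R / (2348125/5184).
R v = 425/36*e1 - 850/9*e2
Answer: 38/13*e1 - 44/13*e2


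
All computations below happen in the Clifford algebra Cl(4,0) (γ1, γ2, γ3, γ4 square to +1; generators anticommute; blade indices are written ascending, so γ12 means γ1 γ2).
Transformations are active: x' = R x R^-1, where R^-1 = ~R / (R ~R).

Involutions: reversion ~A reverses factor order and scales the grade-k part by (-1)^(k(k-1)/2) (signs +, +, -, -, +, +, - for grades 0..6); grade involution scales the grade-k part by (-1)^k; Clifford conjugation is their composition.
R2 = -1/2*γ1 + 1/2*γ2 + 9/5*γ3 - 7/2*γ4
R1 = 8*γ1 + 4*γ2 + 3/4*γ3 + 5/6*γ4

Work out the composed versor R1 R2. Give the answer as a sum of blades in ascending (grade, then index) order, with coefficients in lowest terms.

Distribute over the terms of R1 (each basis-blade product reordered to ascending indices, repeated generators contracted through their squares):
(8*γ1) R2 = -4 + 4*γ12 + 72/5*γ13 - 28*γ14
(4*γ2) R2 = 2 + 2*γ12 + 36/5*γ23 - 14*γ24
(3/4*γ3) R2 = 27/20 + 3/8*γ13 - 3/8*γ23 - 21/8*γ34
(5/6*γ4) R2 = -35/12 + 5/12*γ14 - 5/12*γ24 - 3/2*γ34
Summing the partial products and collecting blades:
Answer: -107/30 + 6*γ12 + 591/40*γ13 - 331/12*γ14 + 273/40*γ23 - 173/12*γ24 - 33/8*γ34


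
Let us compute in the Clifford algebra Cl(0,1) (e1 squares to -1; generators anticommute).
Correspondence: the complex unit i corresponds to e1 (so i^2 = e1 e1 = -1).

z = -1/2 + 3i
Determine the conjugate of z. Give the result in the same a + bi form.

In blades: z = -1/2 + 3*e1.
Conjugation here is Clifford conjugation: the scalar is fixed and the grade-1 and grade-2 blades all flip sign, giving -1/2 - 3*e1; translating back:
Answer: -1/2 - 3i


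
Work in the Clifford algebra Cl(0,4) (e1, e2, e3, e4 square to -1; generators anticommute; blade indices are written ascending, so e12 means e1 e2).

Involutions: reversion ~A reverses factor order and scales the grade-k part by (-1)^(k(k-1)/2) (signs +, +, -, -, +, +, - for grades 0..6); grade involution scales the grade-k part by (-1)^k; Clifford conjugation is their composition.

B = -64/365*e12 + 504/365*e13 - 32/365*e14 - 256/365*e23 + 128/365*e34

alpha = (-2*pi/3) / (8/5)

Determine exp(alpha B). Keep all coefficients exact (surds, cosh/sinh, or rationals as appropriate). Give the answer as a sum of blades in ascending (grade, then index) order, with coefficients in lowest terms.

B^2 term by term: the squares give (-64/365)^2*(e12)^2 + (504/365)^2*(e13)^2 + (-32/365)^2*(e14)^2 + (-256/365)^2*(e23)^2 + (128/365)^2*(e34)^2 = 4096/133225*(-1) + 254016/133225*(-1) + 1024/133225*(-1) + 65536/133225*(-1) + 16384/133225*(-1) = -64/25 (each basis 2-blade squares to minus the product of its generators' squares); cross terms between blades sharing an index anticommute and cancel; the commuting (index-disjoint) pairs give grade-4 terms 2*c*c'*(blade product), which cancel blade by blade — e1234: -16384/133225 + 16384/133225 = 0 — confirming B is simple. So B^2 = -64/25.
B^2 = -64/25 — the negative square puts this in the circular regime; l = 8/5, alpha*l = -2*pi/3, so exp(alpha B) = cos(-2*pi/3) + (sin(-2*pi/3)/(8/5))*B = -1/2 + (-5*sqrt(3)/16)*B.
Answer: -1/2 + 4*sqrt(3)/73*e12 - 63*sqrt(3)/146*e13 + 2*sqrt(3)/73*e14 + 16*sqrt(3)/73*e23 - 8*sqrt(3)/73*e34


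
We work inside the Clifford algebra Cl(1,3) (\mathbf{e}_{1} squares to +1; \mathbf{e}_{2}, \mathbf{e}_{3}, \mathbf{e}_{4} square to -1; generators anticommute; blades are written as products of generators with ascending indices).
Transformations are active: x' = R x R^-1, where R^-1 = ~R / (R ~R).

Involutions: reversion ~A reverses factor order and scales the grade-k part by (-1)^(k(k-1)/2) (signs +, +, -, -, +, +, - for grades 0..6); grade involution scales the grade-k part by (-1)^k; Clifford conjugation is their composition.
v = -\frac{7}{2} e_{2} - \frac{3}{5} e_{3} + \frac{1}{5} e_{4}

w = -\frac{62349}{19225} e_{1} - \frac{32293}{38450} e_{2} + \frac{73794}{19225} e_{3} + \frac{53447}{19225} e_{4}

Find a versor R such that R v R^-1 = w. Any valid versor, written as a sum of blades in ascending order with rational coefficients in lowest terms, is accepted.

Key observation: q(v) = q(w) = -\frac{253}{20} (sandwiches preserve the norm), so R = v + w = -\frac{62349}{19225} e_{1} - \frac{83434}{19225} e_{2} + \frac{62259}{19225} e_{3} + \frac{57292}{19225} e_{4} works whenever it is invertible — the component of v along it is kept and (v - w)/2 reverses, sending v to w.
Answer: -\frac{62349}{19225} e_{1} - \frac{83434}{19225} e_{2} + \frac{62259}{19225} e_{3} + \frac{57292}{19225} e_{4}


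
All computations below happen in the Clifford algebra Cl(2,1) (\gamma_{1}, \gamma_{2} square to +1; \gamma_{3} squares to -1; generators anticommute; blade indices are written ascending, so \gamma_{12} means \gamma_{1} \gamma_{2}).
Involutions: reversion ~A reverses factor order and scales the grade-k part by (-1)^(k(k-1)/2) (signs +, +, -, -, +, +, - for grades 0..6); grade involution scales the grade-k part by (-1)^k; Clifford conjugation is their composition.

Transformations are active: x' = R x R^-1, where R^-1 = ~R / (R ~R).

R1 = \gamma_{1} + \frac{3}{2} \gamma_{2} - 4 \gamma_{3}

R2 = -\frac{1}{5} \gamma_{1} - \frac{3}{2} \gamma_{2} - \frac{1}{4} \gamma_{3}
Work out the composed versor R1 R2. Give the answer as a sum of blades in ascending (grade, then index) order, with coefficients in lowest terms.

Distribute over the terms of R1 (each basis-blade product reordered to ascending indices, repeated generators contracted through their squares):
(\gamma_{1}) R2 = -\frac{1}{5} - \frac{3}{2} \gamma_{12} - \frac{1}{4} \gamma_{13}
(\frac{3}{2} \gamma_{2}) R2 = -\frac{9}{4} + \frac{3}{10} \gamma_{12} - \frac{3}{8} \gamma_{23}
(-4 \gamma_{3}) R2 = -1 - \frac{4}{5} \gamma_{13} - 6 \gamma_{23}
Summing the partial products and collecting blades:
Answer: -\frac{69}{20} - \frac{6}{5} \gamma_{12} - \frac{21}{20} \gamma_{13} - \frac{51}{8} \gamma_{23}


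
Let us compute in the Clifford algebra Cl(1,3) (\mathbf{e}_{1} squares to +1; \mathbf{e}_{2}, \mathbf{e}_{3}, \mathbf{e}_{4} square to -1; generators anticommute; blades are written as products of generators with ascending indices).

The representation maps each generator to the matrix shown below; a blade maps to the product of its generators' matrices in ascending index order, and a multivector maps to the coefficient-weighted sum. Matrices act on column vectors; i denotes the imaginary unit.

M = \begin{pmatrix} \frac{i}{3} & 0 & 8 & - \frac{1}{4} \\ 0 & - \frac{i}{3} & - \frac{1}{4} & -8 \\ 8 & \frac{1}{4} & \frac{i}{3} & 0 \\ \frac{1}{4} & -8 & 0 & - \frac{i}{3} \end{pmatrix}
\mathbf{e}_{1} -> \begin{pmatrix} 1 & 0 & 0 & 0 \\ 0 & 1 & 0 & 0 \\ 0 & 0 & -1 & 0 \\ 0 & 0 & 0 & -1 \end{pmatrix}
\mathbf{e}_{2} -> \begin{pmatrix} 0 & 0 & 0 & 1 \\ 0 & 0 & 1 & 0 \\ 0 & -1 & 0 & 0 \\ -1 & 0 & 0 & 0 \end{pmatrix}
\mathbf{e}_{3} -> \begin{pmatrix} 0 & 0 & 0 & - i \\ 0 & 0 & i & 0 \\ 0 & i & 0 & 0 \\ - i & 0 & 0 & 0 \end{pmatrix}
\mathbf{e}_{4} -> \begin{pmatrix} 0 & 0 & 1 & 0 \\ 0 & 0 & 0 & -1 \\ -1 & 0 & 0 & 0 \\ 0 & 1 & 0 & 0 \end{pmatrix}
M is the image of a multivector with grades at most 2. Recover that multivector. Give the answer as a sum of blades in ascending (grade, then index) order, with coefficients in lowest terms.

Method: the blade images are trace-orthogonal — tr(rho(e_A) rho(e_B)^-1) = 4 if A = B and 0 otherwise — and rho(e_A)^-1 = (e_A)^2 * rho(e_A) with (e_A)^2 = +1 or -1, so the coefficient of e_A in the preimage is (e_A)^2 * tr(M rho(e_A))/4.
Nonzero projections over blades of grade <= 2: e_{2}: (e_{2})^2 = -1, tr(M rho(e_{2})) = 1, coefficient -\frac{1}{4}; e_{1} e_{4}: (e_{1} e_{4})^2 = +1, tr(M rho(e_{1} e_{4})) = 32, coefficient 8; e_{2} e_{3}: (e_{2} e_{3})^2 = -1, tr(M rho(e_{2} e_{3})) = \frac{4}{3}, coefficient -\frac{1}{3}. Every other blade of grade <= 2 projects to 0.
Answer: -\frac{1}{4} e_{2} + 8 e_{1} e_{4} - \frac{1}{3} e_{2} e_{3}


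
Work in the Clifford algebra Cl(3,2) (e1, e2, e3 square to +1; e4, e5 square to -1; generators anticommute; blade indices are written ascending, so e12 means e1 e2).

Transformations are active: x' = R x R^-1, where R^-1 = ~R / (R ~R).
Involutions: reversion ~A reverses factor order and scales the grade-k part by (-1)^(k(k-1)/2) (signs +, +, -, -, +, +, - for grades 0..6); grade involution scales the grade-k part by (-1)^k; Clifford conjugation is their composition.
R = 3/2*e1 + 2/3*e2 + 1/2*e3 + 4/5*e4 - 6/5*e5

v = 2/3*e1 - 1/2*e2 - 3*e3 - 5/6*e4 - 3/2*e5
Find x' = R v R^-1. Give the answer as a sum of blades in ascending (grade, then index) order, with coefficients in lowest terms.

~R = 3/2*e1 + 2/3*e2 + 1/2*e3 + 4/5*e4 - 6/5*e5, and R ~R = 389/450, so R^-1 = ~R / (389/450).
R v = -59/30 - 43/36*e12 - 29/6*e13 - 107/60*e14 - 29/20*e15 - 7/4*e23 - 7/45*e24 - 8/5*e25 + 119/60*e34 - 87/20*e35 - 11/5*e45
Answer: -8743/1167*e1 - 1971/778*e2 + 282/389*e3 - 6551/2334*e4 + 5415/778*e5


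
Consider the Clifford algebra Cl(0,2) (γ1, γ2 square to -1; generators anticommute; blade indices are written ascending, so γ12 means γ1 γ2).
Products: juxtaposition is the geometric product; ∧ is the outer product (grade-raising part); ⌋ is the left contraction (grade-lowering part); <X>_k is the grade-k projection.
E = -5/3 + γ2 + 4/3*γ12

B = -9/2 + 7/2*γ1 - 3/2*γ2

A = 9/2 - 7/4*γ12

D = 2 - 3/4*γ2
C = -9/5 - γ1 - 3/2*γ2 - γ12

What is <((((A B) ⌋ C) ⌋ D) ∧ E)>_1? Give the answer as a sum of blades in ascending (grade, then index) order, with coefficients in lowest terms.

step 1: -81/4 + 105/8*γ1 - 103/8*γ2 + 63/8*γ12
step 2: 3051/80 + 265/8*γ1 + 87/2*γ2 + 81/4*γ12
step 3: 1089/10 - 9153/320*γ2
step 4: -363/2 + 50103/320*γ2 + 726/5*γ12
step 5: 50103/320*γ2
Answer: 50103/320*γ2


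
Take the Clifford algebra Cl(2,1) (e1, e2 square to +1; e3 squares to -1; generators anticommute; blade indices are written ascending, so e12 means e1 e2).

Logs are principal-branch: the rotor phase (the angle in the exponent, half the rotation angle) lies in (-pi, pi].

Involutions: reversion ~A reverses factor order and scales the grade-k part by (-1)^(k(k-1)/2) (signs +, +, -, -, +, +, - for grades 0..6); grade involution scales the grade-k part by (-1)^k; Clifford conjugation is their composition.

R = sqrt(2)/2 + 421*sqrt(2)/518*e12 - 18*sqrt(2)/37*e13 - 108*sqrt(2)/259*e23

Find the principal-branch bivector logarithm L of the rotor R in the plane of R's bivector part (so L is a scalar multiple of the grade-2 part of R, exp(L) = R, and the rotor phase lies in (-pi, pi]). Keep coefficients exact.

The scalar part of R is sqrt(2)/2, which fixes the principal-branch rotor phase; the unit plane is then the bivector part divided by the sine of that phase, and L is that plane scaled by the phase.
Concretely: cos(phase) = sqrt(2)/2 gives phase = ±pi/4, and since phase/sin(phase) is even the sign is immaterial: L = (phase/sin(phase)) * <R>_2 = (sqrt(2)*pi/4) * <R>_2.
Answer: 421*pi/1036*e12 - 9*pi/37*e13 - 54*pi/259*e23


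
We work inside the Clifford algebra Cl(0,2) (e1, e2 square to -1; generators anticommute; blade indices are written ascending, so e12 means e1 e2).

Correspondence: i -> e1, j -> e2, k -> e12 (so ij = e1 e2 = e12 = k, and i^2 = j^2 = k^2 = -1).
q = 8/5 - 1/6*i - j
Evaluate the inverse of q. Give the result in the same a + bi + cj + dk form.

In blades: q = 8/5 - 1/6*e1 - e2.
With qbar = 8/5 + 1/6*e1 + e2 (scalar fixed, mapped units negated), q qbar = 3229/900 (the sum of squared coefficients), so q^-1 = qbar / (3229/900) = 1440/3229 + 150/3229*e1 + 900/3229*e2; translating back:
Answer: 1440/3229 + 150/3229*i + 900/3229*j


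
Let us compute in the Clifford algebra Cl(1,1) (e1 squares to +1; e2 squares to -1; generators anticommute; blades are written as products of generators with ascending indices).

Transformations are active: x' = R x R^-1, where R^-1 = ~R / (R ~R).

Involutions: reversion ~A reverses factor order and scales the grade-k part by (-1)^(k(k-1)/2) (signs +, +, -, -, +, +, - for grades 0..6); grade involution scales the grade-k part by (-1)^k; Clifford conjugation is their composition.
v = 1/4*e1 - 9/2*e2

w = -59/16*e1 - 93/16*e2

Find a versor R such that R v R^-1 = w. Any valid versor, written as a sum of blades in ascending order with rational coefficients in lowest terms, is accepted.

Here q(v) = q(w) = -323/16; the classical choice R = v + w = -55/16*e1 - 165/16*e2 then realises v -> w under the sandwich.
Answer: -55/16*e1 - 165/16*e2


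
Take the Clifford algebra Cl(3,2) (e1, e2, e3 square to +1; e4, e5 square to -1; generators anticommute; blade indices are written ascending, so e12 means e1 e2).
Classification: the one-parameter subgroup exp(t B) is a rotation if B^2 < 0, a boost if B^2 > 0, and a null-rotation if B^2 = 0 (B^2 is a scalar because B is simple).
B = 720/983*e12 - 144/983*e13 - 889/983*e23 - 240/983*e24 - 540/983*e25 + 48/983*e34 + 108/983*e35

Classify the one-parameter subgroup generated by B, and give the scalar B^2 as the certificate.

B^2 term by term: the squares give (720/983)^2*(e12)^2 + (-144/983)^2*(e13)^2 + (-889/983)^2*(e23)^2 + (-240/983)^2*(e24)^2 + (-540/983)^2*(e25)^2 + (48/983)^2*(e34)^2 + (108/983)^2*(e35)^2 = 518400/966289*(-1) + 20736/966289*(-1) + 790321/966289*(-1) + 57600/966289*(+1) + 291600/966289*(+1) + 2304/966289*(+1) + 11664/966289*(+1) = -1 (each basis 2-blade squares to minus the product of its generators' squares); cross terms between blades sharing an index anticommute and cancel; the commuting (index-disjoint) pairs give grade-4 terms 2*c*c'*(blade product), which cancel blade by blade — e1234: 69120/966289 - 69120/966289 = 0; e1235: 155520/966289 - 155520/966289 = 0; e2345: 51840/966289 - 51840/966289 = 0 — confirming B is simple. So B^2 = -1.
Answer: rotation, certificate B^2 = -1. Certificate logic: -1 is a conjugation-invariant scalar, so its sign fixes rotation versus boost versus null-rotation outright.


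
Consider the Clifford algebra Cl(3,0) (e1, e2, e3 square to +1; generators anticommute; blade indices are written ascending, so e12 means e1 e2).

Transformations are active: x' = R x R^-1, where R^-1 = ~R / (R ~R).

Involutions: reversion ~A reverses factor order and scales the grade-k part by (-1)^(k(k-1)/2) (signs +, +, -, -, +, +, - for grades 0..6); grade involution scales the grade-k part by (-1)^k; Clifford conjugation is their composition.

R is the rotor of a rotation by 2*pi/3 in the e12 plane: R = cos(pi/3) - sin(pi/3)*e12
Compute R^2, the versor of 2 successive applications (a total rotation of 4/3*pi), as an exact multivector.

Because a rotor carries half the rotation angle, composing 2 copies of this e12-plane rotor multiplies the phase: 2*(pi/3) = 2*pi/3, hence R^2 = cos(2*pi/3) - sin(2*pi/3)*e12.
cos(2*pi/3) = -1/2 and sin(2*pi/3) = sqrt(3)/2, so R^2 = -1/2 - sqrt(3)/2*e12. The net rotation is 4/3*pi; the rotor keeps the half-angle phase exactly.
Answer: -1/2 - sqrt(3)/2*e12


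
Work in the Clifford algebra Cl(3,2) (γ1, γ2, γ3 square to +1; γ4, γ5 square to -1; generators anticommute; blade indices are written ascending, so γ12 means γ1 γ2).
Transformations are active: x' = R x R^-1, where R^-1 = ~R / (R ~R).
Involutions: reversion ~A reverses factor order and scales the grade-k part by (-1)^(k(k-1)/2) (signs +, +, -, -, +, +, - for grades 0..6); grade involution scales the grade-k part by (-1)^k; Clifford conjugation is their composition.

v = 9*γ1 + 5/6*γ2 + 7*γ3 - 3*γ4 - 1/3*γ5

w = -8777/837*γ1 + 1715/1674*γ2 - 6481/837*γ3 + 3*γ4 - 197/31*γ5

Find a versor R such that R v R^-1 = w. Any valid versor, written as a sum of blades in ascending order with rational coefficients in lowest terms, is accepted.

R = v + w = -1244/837*γ1 + 1555/837*γ2 - 622/837*γ3 - 622/93*γ5 works: the equal norms (1459/12) guarantee its sandwich swaps v into w.
Answer: -1244/837*γ1 + 1555/837*γ2 - 622/837*γ3 - 622/93*γ5


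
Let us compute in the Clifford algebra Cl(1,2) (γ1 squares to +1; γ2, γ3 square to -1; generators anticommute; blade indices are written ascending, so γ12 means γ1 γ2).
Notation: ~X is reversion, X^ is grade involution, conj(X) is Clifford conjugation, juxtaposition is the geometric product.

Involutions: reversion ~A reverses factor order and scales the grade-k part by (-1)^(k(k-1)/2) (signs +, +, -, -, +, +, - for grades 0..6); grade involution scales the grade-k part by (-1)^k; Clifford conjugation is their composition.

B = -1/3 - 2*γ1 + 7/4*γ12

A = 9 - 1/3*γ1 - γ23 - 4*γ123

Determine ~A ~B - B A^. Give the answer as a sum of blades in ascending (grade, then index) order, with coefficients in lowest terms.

first term: -7/3 - 161/9*γ1 + 7/12*γ2 - 7*γ3 - 63/4*γ12 - 7/4*γ13 - 25/3*γ23 - 10/3*γ123
second term: -11/3 - 163/9*γ1 - 7/12*γ2 + 7*γ3 + 63/4*γ12 + 7/4*γ13 - 23/3*γ23 + 2/3*γ123
Answer: 4/3 + 2/9*γ1 + 7/6*γ2 - 14*γ3 - 63/2*γ12 - 7/2*γ13 - 2/3*γ23 - 4*γ123


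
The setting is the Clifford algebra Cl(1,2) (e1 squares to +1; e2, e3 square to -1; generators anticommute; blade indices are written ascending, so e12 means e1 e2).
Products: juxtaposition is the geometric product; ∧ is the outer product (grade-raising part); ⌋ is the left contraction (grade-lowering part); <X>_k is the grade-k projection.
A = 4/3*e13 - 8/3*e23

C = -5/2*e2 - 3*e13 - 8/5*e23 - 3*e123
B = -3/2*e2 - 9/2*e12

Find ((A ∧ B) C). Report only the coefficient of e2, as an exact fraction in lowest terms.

step 1: 2*e123
step 2: 6 + 16/5*e1 + 6*e2 - 5*e13
Answer: 6


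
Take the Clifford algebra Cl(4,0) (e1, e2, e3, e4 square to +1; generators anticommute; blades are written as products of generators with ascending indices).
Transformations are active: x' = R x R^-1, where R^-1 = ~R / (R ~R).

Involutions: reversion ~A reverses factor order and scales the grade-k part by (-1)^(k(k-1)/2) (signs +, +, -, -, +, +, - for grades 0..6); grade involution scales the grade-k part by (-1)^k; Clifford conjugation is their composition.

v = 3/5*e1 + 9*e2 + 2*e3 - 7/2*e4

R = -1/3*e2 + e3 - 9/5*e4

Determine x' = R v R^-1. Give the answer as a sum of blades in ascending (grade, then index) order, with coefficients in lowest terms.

~R = -1/3*e2 + e3 - 9/5*e4, and R ~R = 979/225, so R^-1 = ~R / (979/225).
R v = 53/10 + 1/5*e1 e2 - 3/5*e1 e3 + 27/25*e1 e4 - 29/3*e2 e3 + 521/30*e2 e4 + 1/10*e3 e4
Answer: -3/5*e1 - 9606/979*e2 + 427/979*e3 - 1733/1958*e4


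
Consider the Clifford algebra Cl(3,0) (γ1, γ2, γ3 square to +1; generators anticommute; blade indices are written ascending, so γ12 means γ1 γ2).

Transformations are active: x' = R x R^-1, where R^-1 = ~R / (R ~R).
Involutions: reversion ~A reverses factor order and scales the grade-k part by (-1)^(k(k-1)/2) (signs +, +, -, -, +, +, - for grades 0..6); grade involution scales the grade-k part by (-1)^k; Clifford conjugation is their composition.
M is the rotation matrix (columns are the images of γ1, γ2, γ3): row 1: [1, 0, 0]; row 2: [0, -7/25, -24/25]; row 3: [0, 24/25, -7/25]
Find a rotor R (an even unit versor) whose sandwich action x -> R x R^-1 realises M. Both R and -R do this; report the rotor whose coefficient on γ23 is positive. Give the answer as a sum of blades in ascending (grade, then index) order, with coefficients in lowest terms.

Method: write R = a + b12*γ12 + b13*γ13 + b23*γ23 with a^2 + b12^2 + b13^2 + b23^2 = 1 (so R^-1 = ~R). Expanding the columns R e_j ~R gives tr M = 4a^2 - 1 and, from the antisymmetric part, M21 - M12 = -4a*b12, M13 - M31 = 4a*b13, M32 - M23 = -4a*b23.
Here tr M = 11/25, so a^2 = (1 + tr M)/4 = 9/25 and a = ±3/5. Taking a = 3/5: M21 - M12 = 0, M13 - M31 = 0, M32 - M23 = 48/25, giving b12 = 0, b13 = 0, b23 = -4/5, i.e. R = 3/5 - 4/5*γ23.
Its γ23 coefficient is negative, so report the other preimage -R.
Answer: -3/5 + 4/5*γ23. Recall the cover is two-to-one: with M of trace 11/25, both preimages act alike, and the stated γ23 sign chooses the sheet.


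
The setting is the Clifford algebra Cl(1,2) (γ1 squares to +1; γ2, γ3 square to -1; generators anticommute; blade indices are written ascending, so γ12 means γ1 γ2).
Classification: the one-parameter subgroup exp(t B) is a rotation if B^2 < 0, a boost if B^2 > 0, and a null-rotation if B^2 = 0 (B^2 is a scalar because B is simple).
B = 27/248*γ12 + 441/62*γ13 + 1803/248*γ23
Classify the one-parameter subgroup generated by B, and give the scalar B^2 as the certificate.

B^2 term by term: the squares give (27/248)^2*(γ12)^2 + (441/62)^2*(γ13)^2 + (1803/248)^2*(γ23)^2 = 729/61504*(+1) + 194481/3844*(+1) + 3250809/61504*(-1) = -9/4 (each basis 2-blade squares to minus the product of its generators' squares); cross terms between blades sharing an index anticommute and cancel. So B^2 = -9/4.
Answer: rotation, certificate B^2 = -9/4. One invariant decides it: the square -9/4 survives every conjugation, and its sign is exactly the classification.


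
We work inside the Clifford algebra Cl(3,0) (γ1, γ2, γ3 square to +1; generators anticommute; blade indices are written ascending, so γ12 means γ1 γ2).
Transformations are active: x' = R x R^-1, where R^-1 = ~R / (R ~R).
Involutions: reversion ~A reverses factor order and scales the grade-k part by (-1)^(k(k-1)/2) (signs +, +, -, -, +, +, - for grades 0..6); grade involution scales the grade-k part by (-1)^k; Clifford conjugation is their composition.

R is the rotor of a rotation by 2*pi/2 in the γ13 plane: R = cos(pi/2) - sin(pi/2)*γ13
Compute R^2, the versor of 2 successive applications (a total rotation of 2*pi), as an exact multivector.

Because a rotor carries half the rotation angle, composing 2 copies of this γ13-plane rotor multiplies the phase: 2*(pi/2) = pi, hence R^2 = cos(pi) - sin(pi)*γ13.
cos(pi) = -1 and sin(pi) = 0, so R^2 = -1. The total rotation 2*pi is 1 full turn, so every vector returns to itself, yet the rotor is -1, on the OTHER sheet of the double cover (an odd number of 2*pi turns).
Answer: -1


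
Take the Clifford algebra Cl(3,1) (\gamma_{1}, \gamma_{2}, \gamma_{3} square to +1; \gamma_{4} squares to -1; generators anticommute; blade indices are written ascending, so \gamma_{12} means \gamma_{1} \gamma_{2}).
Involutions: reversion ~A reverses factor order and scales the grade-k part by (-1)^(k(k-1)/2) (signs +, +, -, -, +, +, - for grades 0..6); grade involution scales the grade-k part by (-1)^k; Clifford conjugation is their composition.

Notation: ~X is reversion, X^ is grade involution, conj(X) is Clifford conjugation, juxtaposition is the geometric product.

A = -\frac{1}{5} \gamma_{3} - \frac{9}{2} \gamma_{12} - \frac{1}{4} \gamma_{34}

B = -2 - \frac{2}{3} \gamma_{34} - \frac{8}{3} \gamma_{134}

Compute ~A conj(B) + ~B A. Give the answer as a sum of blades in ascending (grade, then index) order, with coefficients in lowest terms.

first term: \frac{1}{6} - \frac{2}{3} \gamma_{1} + \frac{2}{5} \gamma_{3} - \frac{2}{15} \gamma_{4} - 9 \gamma_{12} - \frac{8}{15} \gamma_{14} - \frac{1}{2} \gamma_{34} + 12 \gamma_{234} + 3 \gamma_{1234}
second term: -\frac{1}{6} - \frac{2}{3} \gamma_{1} + \frac{2}{5} \gamma_{3} + \frac{2}{15} \gamma_{4} + 9 \gamma_{12} + \frac{8}{15} \gamma_{14} + \frac{1}{2} \gamma_{34} - 12 \gamma_{234} - 3 \gamma_{1234}
Answer: -\frac{4}{3} \gamma_{1} + \frac{4}{5} \gamma_{3}


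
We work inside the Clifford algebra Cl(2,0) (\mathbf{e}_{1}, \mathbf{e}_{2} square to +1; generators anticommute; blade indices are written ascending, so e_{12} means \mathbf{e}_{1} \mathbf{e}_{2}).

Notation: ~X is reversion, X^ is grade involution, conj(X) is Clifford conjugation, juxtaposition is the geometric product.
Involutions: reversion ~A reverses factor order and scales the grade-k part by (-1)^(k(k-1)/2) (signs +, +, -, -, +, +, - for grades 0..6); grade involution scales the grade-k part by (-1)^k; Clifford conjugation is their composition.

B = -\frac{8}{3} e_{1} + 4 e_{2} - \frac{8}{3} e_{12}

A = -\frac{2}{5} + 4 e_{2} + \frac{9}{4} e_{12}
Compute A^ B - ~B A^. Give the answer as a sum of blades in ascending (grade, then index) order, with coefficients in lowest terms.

first term: -10 - \frac{3}{5} e_{1} + \frac{22}{5} e_{2} - \frac{48}{5} e_{12}
second term: -22 - \frac{93}{5} e_{1} - \frac{38}{5} e_{2} + \frac{48}{5} e_{12}
Answer: 12 + 18 e_{1} + 12 e_{2} - \frac{96}{5} e_{12}


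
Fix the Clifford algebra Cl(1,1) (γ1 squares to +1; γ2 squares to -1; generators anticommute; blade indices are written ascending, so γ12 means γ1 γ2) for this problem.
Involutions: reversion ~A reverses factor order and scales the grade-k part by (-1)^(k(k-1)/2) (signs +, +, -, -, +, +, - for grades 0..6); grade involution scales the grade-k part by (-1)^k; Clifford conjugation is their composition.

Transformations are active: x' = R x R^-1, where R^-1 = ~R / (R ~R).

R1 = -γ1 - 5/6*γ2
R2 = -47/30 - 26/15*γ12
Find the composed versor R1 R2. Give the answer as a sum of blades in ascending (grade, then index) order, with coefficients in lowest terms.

Distribute over the terms of R1 (each basis-blade product reordered to ascending indices, repeated generators contracted through their squares):
(-γ1) R2 = 47/30*γ1 + 26/15*γ2
(-5/6*γ2) R2 = 13/9*γ1 + 47/36*γ2
Summing the partial products and collecting blades:
Answer: 271/90*γ1 + 547/180*γ2


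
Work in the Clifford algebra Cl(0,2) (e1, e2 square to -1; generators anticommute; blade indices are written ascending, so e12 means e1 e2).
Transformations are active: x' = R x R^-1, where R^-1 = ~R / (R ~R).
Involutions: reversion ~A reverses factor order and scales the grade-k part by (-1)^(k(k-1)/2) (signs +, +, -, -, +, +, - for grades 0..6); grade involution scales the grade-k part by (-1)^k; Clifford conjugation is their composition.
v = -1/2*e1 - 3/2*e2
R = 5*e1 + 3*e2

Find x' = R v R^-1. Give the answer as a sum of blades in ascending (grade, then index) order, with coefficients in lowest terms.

~R = 5*e1 + 3*e2, and R ~R = -34, so R^-1 = ~R / (-34).
R v = 7 - 6*e12
Answer: -53/34*e1 + 9/34*e2


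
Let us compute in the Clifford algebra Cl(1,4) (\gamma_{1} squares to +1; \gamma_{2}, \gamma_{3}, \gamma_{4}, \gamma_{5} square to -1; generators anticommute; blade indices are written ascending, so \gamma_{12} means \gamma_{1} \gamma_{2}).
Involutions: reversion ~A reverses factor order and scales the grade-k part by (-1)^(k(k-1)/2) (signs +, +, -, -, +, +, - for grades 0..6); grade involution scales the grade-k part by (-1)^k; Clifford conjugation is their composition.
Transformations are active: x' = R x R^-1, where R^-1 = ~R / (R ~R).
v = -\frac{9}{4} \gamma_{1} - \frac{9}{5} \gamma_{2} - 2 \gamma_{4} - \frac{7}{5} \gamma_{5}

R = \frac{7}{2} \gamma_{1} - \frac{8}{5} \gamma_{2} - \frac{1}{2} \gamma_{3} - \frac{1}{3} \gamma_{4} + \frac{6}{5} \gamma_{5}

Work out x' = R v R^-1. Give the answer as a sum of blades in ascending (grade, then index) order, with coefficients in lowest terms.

~R = \frac{7}{2} \gamma_{1} - \frac{8}{5} \gamma_{2} - \frac{1}{2} \gamma_{3} - \frac{1}{3} \gamma_{4} + \frac{6}{5} \gamma_{5}, and R ~R = \frac{71}{9}, so R^-1 = ~R / (\frac{71}{9}).
R v = -\frac{1169}{120} - \frac{99}{10} \gamma_{12} - \frac{9}{8} \gamma_{13} - \frac{31}{4} \gamma_{14} - \frac{11}{5} \gamma_{15} - \frac{9}{10} \gamma_{23} + \frac{13}{5} \gamma_{24} + \frac{22}{5} \gamma_{25} + \gamma_{34} + \frac{7}{10} \gamma_{35} + \frac{43}{15} \gamma_{45}
Answer: -\frac{18159}{2840} \gamma_{1} + \frac{10209}{1775} \gamma_{2} + \frac{3507}{2840} \gamma_{3} + \frac{4009}{1420} \gamma_{4} - \frac{5551}{3550} \gamma_{5}


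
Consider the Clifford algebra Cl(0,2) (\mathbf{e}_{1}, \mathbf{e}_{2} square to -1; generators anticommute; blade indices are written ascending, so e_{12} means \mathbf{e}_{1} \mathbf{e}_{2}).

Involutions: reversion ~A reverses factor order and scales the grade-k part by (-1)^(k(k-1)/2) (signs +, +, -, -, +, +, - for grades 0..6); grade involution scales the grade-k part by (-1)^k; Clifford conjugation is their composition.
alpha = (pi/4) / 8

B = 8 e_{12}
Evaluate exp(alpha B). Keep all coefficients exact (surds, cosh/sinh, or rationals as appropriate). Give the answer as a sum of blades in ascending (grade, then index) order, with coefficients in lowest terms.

B^2 = (8)^2*(e_{12})^2 = 64*(-1) = -64 (a basis 2-blade squares to minus the product of its generators' squares).
B^2 = -64 — a negative square means the series sums to a rotation: l = 8, alpha*l = \frac{\pi}{4}, so exp(alpha B) = cos(\frac{\pi}{4}) + (sin(\frac{\pi}{4})/8)*B = \frac{\sqrt{2}}{2} + (\frac{\sqrt{2}}{16})*B.
Answer: \frac{\sqrt{2}}{2} + \frac{\sqrt{2}}{2} e_{12}


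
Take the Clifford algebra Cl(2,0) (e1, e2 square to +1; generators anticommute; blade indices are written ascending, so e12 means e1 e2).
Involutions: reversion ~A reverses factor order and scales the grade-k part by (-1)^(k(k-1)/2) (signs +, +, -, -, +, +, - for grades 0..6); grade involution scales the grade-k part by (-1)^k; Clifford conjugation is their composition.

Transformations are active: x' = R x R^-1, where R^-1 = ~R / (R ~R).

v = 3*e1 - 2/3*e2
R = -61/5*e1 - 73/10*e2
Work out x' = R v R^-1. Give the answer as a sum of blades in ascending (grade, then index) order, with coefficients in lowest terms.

~R = -61/5*e1 - 73/10*e2, and R ~R = 20213/100, so R^-1 = ~R / (20213/100).
R v = -476/15 + 901/30*e12
Answer: 2963/3567*e1 + 3518/1189*e2


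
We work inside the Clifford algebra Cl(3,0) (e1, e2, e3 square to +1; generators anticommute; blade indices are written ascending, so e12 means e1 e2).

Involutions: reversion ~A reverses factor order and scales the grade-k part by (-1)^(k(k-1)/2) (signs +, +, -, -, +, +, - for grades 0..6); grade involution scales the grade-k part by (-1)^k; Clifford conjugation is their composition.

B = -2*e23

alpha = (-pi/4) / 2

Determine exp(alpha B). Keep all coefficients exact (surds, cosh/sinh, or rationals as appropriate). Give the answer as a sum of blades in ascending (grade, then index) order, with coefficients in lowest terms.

B^2 = (-2)^2*(e23)^2 = 4*(-1) = -4 (a basis 2-blade squares to minus the product of its generators' squares).
B^2 = -4 — the series telescopes trigonometrically here: l = 2, alpha*l = -pi/4, so exp(alpha B) = cos(-pi/4) + (sin(-pi/4)/2)*B = sqrt(2)/2 + (-sqrt(2)/4)*B.
Answer: sqrt(2)/2 + sqrt(2)/2*e23


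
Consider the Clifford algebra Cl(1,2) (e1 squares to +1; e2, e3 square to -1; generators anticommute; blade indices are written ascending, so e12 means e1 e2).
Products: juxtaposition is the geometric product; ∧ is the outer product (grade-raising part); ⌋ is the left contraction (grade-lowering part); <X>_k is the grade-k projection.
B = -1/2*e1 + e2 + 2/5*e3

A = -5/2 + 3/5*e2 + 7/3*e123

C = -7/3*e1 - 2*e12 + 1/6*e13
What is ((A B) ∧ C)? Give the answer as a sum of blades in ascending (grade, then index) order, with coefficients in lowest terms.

step 1: -3/5 + 5/4*e1 - 5/2*e2 - e3 - 19/30*e12 + 7/3*e13 - 139/150*e23
step 2: 7/5*e1 - 139/30*e12 - 73/30*e13 + 4121/900*e123
Answer: 7/5*e1 - 139/30*e12 - 73/30*e13 + 4121/900*e123


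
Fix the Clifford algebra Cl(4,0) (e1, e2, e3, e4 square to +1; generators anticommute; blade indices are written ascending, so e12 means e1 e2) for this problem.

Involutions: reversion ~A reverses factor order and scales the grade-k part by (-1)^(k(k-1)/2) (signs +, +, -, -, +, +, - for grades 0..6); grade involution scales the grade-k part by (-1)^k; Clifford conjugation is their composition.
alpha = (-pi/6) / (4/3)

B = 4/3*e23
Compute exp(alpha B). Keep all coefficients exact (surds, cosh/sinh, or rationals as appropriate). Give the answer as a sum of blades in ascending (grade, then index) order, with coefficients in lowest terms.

B^2 = (4/3)^2*(e23)^2 = 16/9*(-1) = -16/9 (a basis 2-blade squares to minus the product of its generators' squares).
B^2 = -16/9 — the negative square puts this in the circular regime; l = 4/3, alpha*l = -pi/6, so exp(alpha B) = cos(-pi/6) + (sin(-pi/6)/(4/3))*B = sqrt(3)/2 + (-3/8)*B.
Answer: sqrt(3)/2 - 1/2*e23


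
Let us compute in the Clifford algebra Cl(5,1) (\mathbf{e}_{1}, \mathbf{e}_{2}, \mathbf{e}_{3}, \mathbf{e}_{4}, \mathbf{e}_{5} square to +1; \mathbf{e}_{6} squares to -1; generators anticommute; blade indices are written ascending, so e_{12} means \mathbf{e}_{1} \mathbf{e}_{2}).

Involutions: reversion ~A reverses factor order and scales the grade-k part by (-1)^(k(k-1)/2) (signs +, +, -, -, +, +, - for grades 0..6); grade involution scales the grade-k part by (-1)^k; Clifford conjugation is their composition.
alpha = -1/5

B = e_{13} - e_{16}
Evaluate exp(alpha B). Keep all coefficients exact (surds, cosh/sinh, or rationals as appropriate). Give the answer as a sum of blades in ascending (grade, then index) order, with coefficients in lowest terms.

B^2 term by term: the squares give (1)^2*(e_{13})^2 + (-1)^2*(e_{16})^2 = 1*(-1) + 1*(+1) = 0 (each basis 2-blade squares to minus the product of its generators' squares); cross terms between blades sharing an index anticommute and cancel. So B^2 = 0.
B^2 = 0, and the exponential is exactly linear here: exp(alpha B) = 1 + alpha B (parabolic case).
Answer: 1 - \frac{1}{5} e_{13} + \frac{1}{5} e_{16}


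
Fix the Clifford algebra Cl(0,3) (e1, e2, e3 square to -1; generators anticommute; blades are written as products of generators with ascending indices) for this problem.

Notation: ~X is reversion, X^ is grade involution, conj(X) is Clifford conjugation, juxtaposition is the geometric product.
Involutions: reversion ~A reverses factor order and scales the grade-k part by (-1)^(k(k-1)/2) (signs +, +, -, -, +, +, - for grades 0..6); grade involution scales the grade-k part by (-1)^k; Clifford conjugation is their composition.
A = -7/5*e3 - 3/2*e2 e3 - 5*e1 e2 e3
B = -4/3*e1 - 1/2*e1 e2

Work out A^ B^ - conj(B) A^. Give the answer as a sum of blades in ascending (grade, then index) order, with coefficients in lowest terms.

first term: 5/2*e3 - 67/60*e1 e3 - 20/3*e2 e3 - 27/10*e1 e2 e3
second term: -5/2*e3 + 157/60*e1 e3 - 20/3*e2 e3 - 13/10*e1 e2 e3
Answer: 5*e3 - 56/15*e1 e3 - 7/5*e1 e2 e3


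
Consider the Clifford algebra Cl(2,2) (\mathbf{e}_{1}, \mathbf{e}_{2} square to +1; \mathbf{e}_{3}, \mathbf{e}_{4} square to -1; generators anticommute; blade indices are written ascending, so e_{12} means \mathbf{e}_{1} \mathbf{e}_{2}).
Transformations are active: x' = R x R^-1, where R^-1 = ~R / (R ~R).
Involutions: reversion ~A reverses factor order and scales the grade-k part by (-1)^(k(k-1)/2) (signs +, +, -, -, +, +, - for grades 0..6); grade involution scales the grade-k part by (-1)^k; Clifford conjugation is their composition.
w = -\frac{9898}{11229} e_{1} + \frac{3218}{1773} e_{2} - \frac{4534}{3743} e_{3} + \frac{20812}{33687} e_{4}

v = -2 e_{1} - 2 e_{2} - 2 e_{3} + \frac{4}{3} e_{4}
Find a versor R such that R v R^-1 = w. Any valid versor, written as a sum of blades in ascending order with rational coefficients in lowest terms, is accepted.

Here q(v) = q(w) = \frac{20}{9}; the classical choice R = v + w = -\frac{32356}{11229} e_{1} - \frac{328}{1773} e_{2} - \frac{12020}{3743} e_{3} + \frac{65728}{33687} e_{4} then realises v -> w under the sandwich.
Answer: -\frac{32356}{11229} e_{1} - \frac{328}{1773} e_{2} - \frac{12020}{3743} e_{3} + \frac{65728}{33687} e_{4}


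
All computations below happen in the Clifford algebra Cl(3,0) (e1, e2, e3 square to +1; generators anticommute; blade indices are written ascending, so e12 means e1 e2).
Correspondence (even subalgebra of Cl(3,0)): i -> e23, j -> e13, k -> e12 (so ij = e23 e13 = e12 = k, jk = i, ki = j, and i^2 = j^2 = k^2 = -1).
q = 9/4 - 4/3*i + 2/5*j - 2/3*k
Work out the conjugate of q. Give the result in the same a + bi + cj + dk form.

In blades: q = 9/4 - 2/3*e12 + 2/5*e13 - 4/3*e23.
Quaternion conjugation is reversion on the even subalgebra: the scalar is fixed and every grade-2 blade flips sign, giving 9/4 + 2/3*e12 - 2/5*e13 + 4/3*e23; translating back:
Answer: 9/4 + 4/3*i - 2/5*j + 2/3*k


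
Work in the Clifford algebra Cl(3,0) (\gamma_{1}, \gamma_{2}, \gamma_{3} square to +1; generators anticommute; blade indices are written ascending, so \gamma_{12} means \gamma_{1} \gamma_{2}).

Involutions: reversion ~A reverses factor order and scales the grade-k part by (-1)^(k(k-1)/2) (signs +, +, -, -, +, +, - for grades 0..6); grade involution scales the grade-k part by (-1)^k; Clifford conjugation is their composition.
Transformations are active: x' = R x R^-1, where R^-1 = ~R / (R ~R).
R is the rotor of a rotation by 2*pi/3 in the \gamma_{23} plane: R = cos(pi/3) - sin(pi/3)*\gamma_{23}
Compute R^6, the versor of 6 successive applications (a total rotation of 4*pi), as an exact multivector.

Half-angle bookkeeping: 6 applications in \gamma_{23} add up to rotor phase 6*pi/3 = 2 \pi, so R^6 = cos(2 \pi) - sin(2 \pi)*\gamma_{23}.
cos(2 \pi) = 1 and sin(2 \pi) = 0, so R^6 = 1. The total rotation 4*pi is 2 full turns, so every vector returns to itself, yet the rotor is +1, back on the identity sheet (an even number of 2*pi turns).
Answer: 1


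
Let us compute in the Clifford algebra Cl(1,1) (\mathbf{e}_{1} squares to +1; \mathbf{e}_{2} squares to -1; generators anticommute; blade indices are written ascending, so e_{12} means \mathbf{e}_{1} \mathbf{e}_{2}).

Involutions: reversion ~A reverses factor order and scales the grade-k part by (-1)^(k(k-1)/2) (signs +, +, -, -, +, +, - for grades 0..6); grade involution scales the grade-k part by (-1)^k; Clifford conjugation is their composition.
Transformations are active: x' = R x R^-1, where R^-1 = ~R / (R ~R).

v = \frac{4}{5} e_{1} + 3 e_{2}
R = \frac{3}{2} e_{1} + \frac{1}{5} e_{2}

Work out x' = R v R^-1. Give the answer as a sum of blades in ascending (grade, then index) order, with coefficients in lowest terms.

~R = \frac{3}{2} e_{1} + \frac{1}{5} e_{2}, and R ~R = \frac{221}{100}, so R^-1 = ~R / (\frac{221}{100}).
R v = \frac{3}{5} + \frac{217}{50} e_{12}
Answer: \frac{16}{1105} e_{1} - \frac{639}{221} e_{2}
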